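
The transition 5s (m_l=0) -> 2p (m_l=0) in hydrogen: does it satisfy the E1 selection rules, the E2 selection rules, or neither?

Δl = 1 − 0 = +1; l_i + l_f = 1.
Δm_l = +0.
E1 (Δl = ±1, |Δm_l| ≤ 1): satisfied.
E2 (Δl = 0,±2, l_i+l_f ≥ 2, |Δm_l| ≤ 2): not satisfied.

E1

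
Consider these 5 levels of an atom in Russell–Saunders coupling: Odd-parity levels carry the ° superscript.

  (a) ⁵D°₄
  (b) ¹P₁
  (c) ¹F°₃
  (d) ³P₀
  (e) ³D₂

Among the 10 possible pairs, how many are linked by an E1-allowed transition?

(a)–(b): forbidden (ΔS, ΔJ).
(a)–(c): forbidden (parity, ΔS).
(a)–(d): forbidden (ΔS, ΔJ).
(a)–(e): forbidden (ΔS, ΔJ).
(b)–(c): forbidden (ΔL, ΔJ).
(b)–(d): forbidden (parity, ΔS).
(b)–(e): forbidden (parity, ΔS).
(c)–(d): forbidden (ΔS, ΔL, ΔJ).
(c)–(e): forbidden (ΔS).
(d)–(e): forbidden (parity, ΔJ).
Allowed pairs: 0 of 10.

0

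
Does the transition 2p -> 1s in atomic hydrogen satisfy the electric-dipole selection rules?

Δl = 0 − 1 = -1; the E1 rule Δl = ±1 is satisfied.
All E1 selection rules are satisfied.

allowed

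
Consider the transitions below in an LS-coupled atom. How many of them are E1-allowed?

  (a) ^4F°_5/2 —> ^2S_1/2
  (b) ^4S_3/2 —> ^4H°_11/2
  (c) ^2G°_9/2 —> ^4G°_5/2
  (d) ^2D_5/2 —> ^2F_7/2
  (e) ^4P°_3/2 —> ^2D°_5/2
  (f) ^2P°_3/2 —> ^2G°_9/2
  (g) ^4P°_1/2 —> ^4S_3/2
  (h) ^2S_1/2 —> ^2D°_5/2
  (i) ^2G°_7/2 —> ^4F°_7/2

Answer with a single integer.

1

(a) forbidden (ΔS, ΔL, ΔJ fail)
(b) forbidden (ΔL, ΔJ fail)
(c) forbidden (parity, ΔS, ΔJ fail)
(d) forbidden (parity fails)
(e) forbidden (parity, ΔS fail)
(f) forbidden (parity, ΔL, ΔJ fail)
(g) allowed
(h) forbidden (ΔL, ΔJ fail)
(i) forbidden (parity, ΔS fail)
Total allowed: 1 of 9.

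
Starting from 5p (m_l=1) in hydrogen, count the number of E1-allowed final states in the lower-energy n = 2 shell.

1

E1 requires Δl = ±1, so l_f ∈ {0, 2}; with 0 ≤ l_f ≤ n_f−1 = 1, the allowed l_f values are {0}.
For l_f = 0: m_f ∈ {m_i−1, m_i, m_i+1} ∩ [−0, 0] = {0} → 1 state.
Total: 1.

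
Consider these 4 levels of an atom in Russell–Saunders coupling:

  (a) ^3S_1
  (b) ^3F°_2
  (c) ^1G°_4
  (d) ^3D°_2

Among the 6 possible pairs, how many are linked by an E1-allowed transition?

0

(a)–(b): forbidden (ΔL).
(a)–(c): forbidden (ΔS, ΔL, ΔJ).
(a)–(d): forbidden (ΔL).
(b)–(c): forbidden (parity, ΔS, ΔJ).
(b)–(d): forbidden (parity).
(c)–(d): forbidden (parity, ΔS, ΔL, ΔJ).
Allowed pairs: 0 of 6.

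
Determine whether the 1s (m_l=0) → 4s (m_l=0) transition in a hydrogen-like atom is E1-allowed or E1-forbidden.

forbidden

Δl = 0 − 0 = +0; the E1 rule Δl = ±1 is ✗.
Δm_l = 0 − (0) = +0. E1 requires Δm_l = 0, ±1: ✓.
The transition is electric-dipole forbidden.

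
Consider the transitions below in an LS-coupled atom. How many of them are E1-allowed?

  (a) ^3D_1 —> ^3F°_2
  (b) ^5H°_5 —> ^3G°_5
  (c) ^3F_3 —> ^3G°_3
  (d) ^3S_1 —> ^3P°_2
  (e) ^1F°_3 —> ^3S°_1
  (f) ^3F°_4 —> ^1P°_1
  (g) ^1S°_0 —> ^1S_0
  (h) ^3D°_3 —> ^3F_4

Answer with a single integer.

(a) allowed
(b) forbidden (parity, ΔS fail)
(c) allowed
(d) allowed
(e) forbidden (parity, ΔS, ΔL, ΔJ fail)
(f) forbidden (parity, ΔS, ΔL, ΔJ fail)
(g) forbidden (ΔL, ΔJ fail)
(h) allowed
Total allowed: 4 of 8.

4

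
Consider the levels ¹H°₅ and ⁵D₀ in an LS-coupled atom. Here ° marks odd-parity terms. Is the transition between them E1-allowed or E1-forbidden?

forbidden

Reading off the term symbols: S 0→2, L 5→2, J 5→0, parity odd→even.
ΔL = 0, ±1 (not L=0↔0): L: 5 → 2, ΔL = -3 — fails.
Parity must change: odd → even — ok.
ΔS = 0: S: 0 → 2 — fails.
ΔJ = 0, ±1 (not J=0↔0): J: 5 → 0, ΔJ = -5 — fails.
Rule(s) violated: ΔS, ΔL, ΔJ.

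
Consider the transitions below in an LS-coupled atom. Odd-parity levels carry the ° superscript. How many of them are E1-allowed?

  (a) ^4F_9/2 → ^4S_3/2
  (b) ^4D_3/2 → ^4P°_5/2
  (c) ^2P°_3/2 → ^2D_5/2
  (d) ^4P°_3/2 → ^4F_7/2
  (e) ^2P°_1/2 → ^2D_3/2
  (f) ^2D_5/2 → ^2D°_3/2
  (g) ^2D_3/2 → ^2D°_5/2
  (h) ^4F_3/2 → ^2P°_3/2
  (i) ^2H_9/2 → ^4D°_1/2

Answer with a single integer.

(a) forbidden (parity, ΔL, ΔJ fail)
(b) allowed
(c) allowed
(d) forbidden (ΔL, ΔJ fail)
(e) allowed
(f) allowed
(g) allowed
(h) forbidden (ΔS, ΔL fail)
(i) forbidden (ΔS, ΔL, ΔJ fail)
Total allowed: 5 of 9.

5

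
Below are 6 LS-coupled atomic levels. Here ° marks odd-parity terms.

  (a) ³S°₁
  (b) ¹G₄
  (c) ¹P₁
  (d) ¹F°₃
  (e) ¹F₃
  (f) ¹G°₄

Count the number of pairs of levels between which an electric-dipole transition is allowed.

(a)–(b): forbidden (ΔS, ΔL, ΔJ).
(a)–(c): forbidden (ΔS).
(a)–(d): forbidden (parity, ΔS, ΔL, ΔJ).
(a)–(e): forbidden (ΔS, ΔL, ΔJ).
(a)–(f): forbidden (parity, ΔS, ΔL, ΔJ).
(b)–(c): forbidden (parity, ΔL, ΔJ).
(b)–(d): allowed.
(b)–(e): forbidden (parity).
(b)–(f): allowed.
(c)–(d): forbidden (ΔL, ΔJ).
(c)–(e): forbidden (parity, ΔL, ΔJ).
(c)–(f): forbidden (ΔL, ΔJ).
(d)–(e): allowed.
(d)–(f): forbidden (parity).
(e)–(f): allowed.
Allowed pairs: 4 of 15.

4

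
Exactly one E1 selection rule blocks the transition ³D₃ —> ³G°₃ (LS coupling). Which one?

the ΔL = 0, ±1 rule

ΔS = 0: S: 1 → 1 — ok.
ΔL = 0, ±1 (not L=0↔0): L: 2 → 4, ΔL = +2 — fails.
Parity must change: even → odd — ok.
ΔJ = 0, ±1 (not J=0↔0): J: 3 → 3, ΔJ = +0 — ok.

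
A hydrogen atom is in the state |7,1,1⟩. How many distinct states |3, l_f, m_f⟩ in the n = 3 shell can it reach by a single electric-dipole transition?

4

E1 requires Δl = ±1, so l_f ∈ {0, 2}; with 0 ≤ l_f ≤ n_f−1 = 2, the allowed l_f values are {0, 2}.
For l_f = 0: m_f ∈ {m_i−1, m_i, m_i+1} ∩ [−0, 0] = {0} → 1 state.
For l_f = 2: m_f ∈ {m_i−1, m_i, m_i+1} ∩ [−2, 2] = {0, 1, 2} → 3 states.
Total: 4.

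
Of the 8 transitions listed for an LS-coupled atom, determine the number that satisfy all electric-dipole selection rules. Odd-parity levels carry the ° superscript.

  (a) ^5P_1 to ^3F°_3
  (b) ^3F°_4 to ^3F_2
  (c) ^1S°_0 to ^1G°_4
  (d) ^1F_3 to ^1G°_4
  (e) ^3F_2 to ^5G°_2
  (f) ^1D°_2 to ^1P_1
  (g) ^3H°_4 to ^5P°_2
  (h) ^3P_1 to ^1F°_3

(a) forbidden (ΔS, ΔL, ΔJ fail)
(b) forbidden (ΔJ fails)
(c) forbidden (parity, ΔL, ΔJ fail)
(d) allowed
(e) forbidden (ΔS fails)
(f) allowed
(g) forbidden (parity, ΔS, ΔL, ΔJ fail)
(h) forbidden (ΔS, ΔL, ΔJ fail)
Total allowed: 2 of 8.

2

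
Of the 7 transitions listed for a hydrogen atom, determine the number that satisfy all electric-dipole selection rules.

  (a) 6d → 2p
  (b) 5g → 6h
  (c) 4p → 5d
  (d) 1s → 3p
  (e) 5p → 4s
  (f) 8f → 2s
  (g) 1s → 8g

(a) allowed
(b) allowed
(c) allowed
(d) allowed
(e) allowed
(f) forbidden — Δl = -3 (E1 requires Δl = ±1)
(g) forbidden — Δl = +4 (E1 requires Δl = ±1)
Total allowed: 5 of 7.

5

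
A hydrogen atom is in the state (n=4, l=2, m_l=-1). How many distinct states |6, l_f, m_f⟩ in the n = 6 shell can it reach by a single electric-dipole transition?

E1 requires Δl = ±1, so l_f ∈ {1, 3}; with 0 ≤ l_f ≤ n_f−1 = 5, the allowed l_f values are {1, 3}.
For l_f = 1: m_f ∈ {m_i−1, m_i, m_i+1} ∩ [−1, 1] = {-1, 0} → 2 states.
For l_f = 3: m_f ∈ {m_i−1, m_i, m_i+1} ∩ [−3, 3] = {-2, -1, 0} → 3 states.
Total: 5.

5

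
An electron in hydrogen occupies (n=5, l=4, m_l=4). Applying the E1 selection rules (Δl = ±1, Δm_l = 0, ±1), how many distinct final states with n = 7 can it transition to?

4

E1 requires Δl = ±1, so l_f ∈ {3, 5}; with 0 ≤ l_f ≤ n_f−1 = 6, the allowed l_f values are {3, 5}.
For l_f = 3: m_f ∈ {m_i−1, m_i, m_i+1} ∩ [−3, 3] = {3} → 1 state.
For l_f = 5: m_f ∈ {m_i−1, m_i, m_i+1} ∩ [−5, 5] = {3, 4, 5} → 3 states.
Total: 4.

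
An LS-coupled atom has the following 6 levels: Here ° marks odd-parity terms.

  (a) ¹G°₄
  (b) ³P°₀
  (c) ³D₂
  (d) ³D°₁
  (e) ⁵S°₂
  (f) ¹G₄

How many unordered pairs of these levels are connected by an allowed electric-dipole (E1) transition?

(a)–(b): forbidden (parity, ΔS, ΔL, ΔJ).
(a)–(c): forbidden (ΔS, ΔL, ΔJ).
(a)–(d): forbidden (parity, ΔS, ΔL, ΔJ).
(a)–(e): forbidden (parity, ΔS, ΔL, ΔJ).
(a)–(f): allowed.
(b)–(c): forbidden (ΔJ).
(b)–(d): forbidden (parity).
(b)–(e): forbidden (parity, ΔS, ΔJ).
(b)–(f): forbidden (ΔS, ΔL, ΔJ).
(c)–(d): allowed.
(c)–(e): forbidden (ΔS, ΔL).
(c)–(f): forbidden (parity, ΔS, ΔL, ΔJ).
(d)–(e): forbidden (parity, ΔS, ΔL).
(d)–(f): forbidden (ΔS, ΔL, ΔJ).
(e)–(f): forbidden (ΔS, ΔL, ΔJ).
Allowed pairs: 2 of 15.

2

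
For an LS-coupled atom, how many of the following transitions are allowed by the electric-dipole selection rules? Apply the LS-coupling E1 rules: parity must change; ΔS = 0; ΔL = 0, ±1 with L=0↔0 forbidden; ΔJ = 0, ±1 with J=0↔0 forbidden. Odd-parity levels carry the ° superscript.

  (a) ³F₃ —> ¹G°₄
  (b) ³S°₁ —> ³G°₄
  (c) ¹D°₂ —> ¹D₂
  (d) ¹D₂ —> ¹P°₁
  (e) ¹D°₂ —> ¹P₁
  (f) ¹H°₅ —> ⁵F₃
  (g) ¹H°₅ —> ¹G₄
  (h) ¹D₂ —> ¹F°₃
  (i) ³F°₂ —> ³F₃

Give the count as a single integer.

(a) forbidden (ΔS fails)
(b) forbidden (parity, ΔL, ΔJ fail)
(c) allowed
(d) allowed
(e) allowed
(f) forbidden (ΔS, ΔL, ΔJ fail)
(g) allowed
(h) allowed
(i) allowed
Total allowed: 6 of 9.

6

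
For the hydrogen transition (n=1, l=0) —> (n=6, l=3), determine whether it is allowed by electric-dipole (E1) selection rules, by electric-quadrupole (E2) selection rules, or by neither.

neither

Δl = 3 − 0 = +3; l_i + l_f = 3.
E1 (Δl = ±1): not satisfied.
E2 (Δl = 0,±2, l_i+l_f ≥ 2): not satisfied.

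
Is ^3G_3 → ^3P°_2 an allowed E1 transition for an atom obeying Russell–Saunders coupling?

forbidden

ΔL = 0, ±1 (not L=0↔0): L: 4 → 1, ΔL = -3 — fails.
ΔS = 0: S: 1 → 1 — ok.
ΔJ = 0, ±1 (not J=0↔0): J: 3 → 2, ΔJ = -1 — ok.
Parity must change: even → odd — ok.
Rule(s) violated: ΔL.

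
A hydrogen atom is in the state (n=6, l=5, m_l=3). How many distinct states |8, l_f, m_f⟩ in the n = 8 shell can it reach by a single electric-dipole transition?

E1 requires Δl = ±1, so l_f ∈ {4, 6}; with 0 ≤ l_f ≤ n_f−1 = 7, the allowed l_f values are {4, 6}.
For l_f = 4: m_f ∈ {m_i−1, m_i, m_i+1} ∩ [−4, 4] = {2, 3, 4} → 3 states.
For l_f = 6: m_f ∈ {m_i−1, m_i, m_i+1} ∩ [−6, 6] = {2, 3, 4} → 3 states.
Total: 6.

6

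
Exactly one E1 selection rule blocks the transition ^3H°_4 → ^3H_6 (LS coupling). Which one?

the ΔJ = 0, ±1 rule

Reading off the term symbols: S 1→1, L 5→5, J 4→6, parity odd→even.
Parity must change: odd → even — ok.
ΔS = 0: S: 1 → 1 — ok.
ΔL = 0, ±1 (not L=0↔0): L: 5 → 5, ΔL = +0 — ok.
ΔJ = 0, ±1 (not J=0↔0): J: 4 → 6, ΔJ = +2 — fails.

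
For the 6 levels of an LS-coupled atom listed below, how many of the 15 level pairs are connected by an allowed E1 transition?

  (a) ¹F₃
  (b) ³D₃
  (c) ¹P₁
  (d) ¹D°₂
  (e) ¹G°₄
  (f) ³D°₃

4

(a)–(b): forbidden (parity, ΔS).
(a)–(c): forbidden (parity, ΔL, ΔJ).
(a)–(d): allowed.
(a)–(e): allowed.
(a)–(f): forbidden (ΔS).
(b)–(c): forbidden (parity, ΔS, ΔJ).
(b)–(d): forbidden (ΔS).
(b)–(e): forbidden (ΔS, ΔL).
(b)–(f): allowed.
(c)–(d): allowed.
(c)–(e): forbidden (ΔL, ΔJ).
(c)–(f): forbidden (ΔS, ΔJ).
(d)–(e): forbidden (parity, ΔL, ΔJ).
(d)–(f): forbidden (parity, ΔS).
(e)–(f): forbidden (parity, ΔS, ΔL).
Allowed pairs: 4 of 15.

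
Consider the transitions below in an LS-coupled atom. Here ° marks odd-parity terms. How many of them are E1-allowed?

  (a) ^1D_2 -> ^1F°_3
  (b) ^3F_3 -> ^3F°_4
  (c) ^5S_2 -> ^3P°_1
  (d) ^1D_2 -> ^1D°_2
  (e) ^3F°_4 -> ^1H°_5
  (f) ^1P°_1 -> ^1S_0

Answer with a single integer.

4

(a) allowed
(b) allowed
(c) forbidden (ΔS fails)
(d) allowed
(e) forbidden (parity, ΔS, ΔL fail)
(f) allowed
Total allowed: 4 of 6.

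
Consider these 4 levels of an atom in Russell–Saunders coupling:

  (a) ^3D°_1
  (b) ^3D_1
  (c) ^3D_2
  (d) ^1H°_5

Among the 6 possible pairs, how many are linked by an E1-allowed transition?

2

(a)–(b): allowed.
(a)–(c): allowed.
(a)–(d): forbidden (parity, ΔS, ΔL, ΔJ).
(b)–(c): forbidden (parity).
(b)–(d): forbidden (ΔS, ΔL, ΔJ).
(c)–(d): forbidden (ΔS, ΔL, ΔJ).
Allowed pairs: 2 of 6.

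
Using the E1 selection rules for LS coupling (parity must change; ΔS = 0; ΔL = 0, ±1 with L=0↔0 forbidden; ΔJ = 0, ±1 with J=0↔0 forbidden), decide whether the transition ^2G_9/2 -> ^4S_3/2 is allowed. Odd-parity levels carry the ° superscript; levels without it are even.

Reading off the term symbols: S 1/2→3/2, L 4→0, J 9/2→3/2, parity even→even.
Parity must change: even → even — fails.
ΔS = 0: S: 1/2 → 3/2 — fails.
ΔL = 0, ±1 (not L=0↔0): L: 4 → 0, ΔL = -4 — fails.
ΔJ = 0, ±1 (not J=0↔0): J: 9/2 → 3/2, ΔJ = -3 — fails.
Rule(s) violated: parity, ΔS, ΔL, ΔJ.

forbidden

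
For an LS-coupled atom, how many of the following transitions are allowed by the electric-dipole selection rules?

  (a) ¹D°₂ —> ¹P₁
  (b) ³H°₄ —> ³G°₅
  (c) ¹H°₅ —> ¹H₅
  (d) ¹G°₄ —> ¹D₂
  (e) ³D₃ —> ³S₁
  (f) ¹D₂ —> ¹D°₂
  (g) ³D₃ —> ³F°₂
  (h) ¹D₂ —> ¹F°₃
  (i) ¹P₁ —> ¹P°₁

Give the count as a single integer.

(a) allowed
(b) forbidden (parity fails)
(c) allowed
(d) forbidden (ΔL, ΔJ fail)
(e) forbidden (parity, ΔL, ΔJ fail)
(f) allowed
(g) allowed
(h) allowed
(i) allowed
Total allowed: 6 of 9.

6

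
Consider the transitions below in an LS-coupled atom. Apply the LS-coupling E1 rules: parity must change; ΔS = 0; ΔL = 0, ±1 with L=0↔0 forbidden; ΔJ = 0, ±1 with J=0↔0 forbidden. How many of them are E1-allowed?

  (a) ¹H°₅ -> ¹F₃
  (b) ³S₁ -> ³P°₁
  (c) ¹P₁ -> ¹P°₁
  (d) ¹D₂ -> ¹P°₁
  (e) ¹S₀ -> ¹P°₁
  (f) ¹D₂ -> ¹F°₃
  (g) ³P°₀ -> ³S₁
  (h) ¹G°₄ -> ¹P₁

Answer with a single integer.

(a) forbidden (ΔL, ΔJ fail)
(b) allowed
(c) allowed
(d) allowed
(e) allowed
(f) allowed
(g) allowed
(h) forbidden (ΔL, ΔJ fail)
Total allowed: 6 of 8.

6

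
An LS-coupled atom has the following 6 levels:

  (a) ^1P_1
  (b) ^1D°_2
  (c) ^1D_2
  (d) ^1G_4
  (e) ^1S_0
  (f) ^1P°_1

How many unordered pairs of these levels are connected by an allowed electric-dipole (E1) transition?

5

(a)–(b): allowed.
(a)–(c): forbidden (parity).
(a)–(d): forbidden (parity, ΔL, ΔJ).
(a)–(e): forbidden (parity).
(a)–(f): allowed.
(b)–(c): allowed.
(b)–(d): forbidden (ΔL, ΔJ).
(b)–(e): forbidden (ΔL, ΔJ).
(b)–(f): forbidden (parity).
(c)–(d): forbidden (parity, ΔL, ΔJ).
(c)–(e): forbidden (parity, ΔL, ΔJ).
(c)–(f): allowed.
(d)–(e): forbidden (parity, ΔL, ΔJ).
(d)–(f): forbidden (ΔL, ΔJ).
(e)–(f): allowed.
Allowed pairs: 5 of 15.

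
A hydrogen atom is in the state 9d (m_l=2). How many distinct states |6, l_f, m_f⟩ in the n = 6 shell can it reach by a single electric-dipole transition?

4

E1 requires Δl = ±1, so l_f ∈ {1, 3}; with 0 ≤ l_f ≤ n_f−1 = 5, the allowed l_f values are {1, 3}.
For l_f = 1: m_f ∈ {m_i−1, m_i, m_i+1} ∩ [−1, 1] = {1} → 1 state.
For l_f = 3: m_f ∈ {m_i−1, m_i, m_i+1} ∩ [−3, 3] = {1, 2, 3} → 3 states.
Total: 4.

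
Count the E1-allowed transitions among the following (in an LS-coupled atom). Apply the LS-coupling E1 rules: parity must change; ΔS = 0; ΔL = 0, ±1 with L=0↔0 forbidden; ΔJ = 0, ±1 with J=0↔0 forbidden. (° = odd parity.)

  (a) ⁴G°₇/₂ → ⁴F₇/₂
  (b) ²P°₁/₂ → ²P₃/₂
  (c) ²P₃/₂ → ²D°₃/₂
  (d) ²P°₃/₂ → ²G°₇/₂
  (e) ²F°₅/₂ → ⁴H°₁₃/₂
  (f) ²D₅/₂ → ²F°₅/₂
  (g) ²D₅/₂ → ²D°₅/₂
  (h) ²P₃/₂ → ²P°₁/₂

(a) allowed
(b) allowed
(c) allowed
(d) forbidden (parity, ΔL, ΔJ fail)
(e) forbidden (parity, ΔS, ΔL, ΔJ fail)
(f) allowed
(g) allowed
(h) allowed
Total allowed: 6 of 8.

6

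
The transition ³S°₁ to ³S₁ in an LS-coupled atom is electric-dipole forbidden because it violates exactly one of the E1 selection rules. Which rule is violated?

the L=0 ↔ L=0 exclusion

Parity must change: odd → even — satisfied.
ΔS = 0: S: 1 → 1 — satisfied.
ΔL = 0, ±1 (not L=0↔0): L: 0 → 0, ΔL = +0 — violated.
ΔJ = 0, ±1 (not J=0↔0): J: 1 → 1, ΔJ = +0 — satisfied.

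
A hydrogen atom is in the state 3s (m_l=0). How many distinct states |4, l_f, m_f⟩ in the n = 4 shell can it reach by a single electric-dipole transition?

E1 requires Δl = ±1, so l_f ∈ {-1, 1}; with 0 ≤ l_f ≤ n_f−1 = 3, the allowed l_f values are {1}.
For l_f = 1: m_f ∈ {m_i−1, m_i, m_i+1} ∩ [−1, 1] = {-1, 0, 1} → 3 states.
Total: 3.

3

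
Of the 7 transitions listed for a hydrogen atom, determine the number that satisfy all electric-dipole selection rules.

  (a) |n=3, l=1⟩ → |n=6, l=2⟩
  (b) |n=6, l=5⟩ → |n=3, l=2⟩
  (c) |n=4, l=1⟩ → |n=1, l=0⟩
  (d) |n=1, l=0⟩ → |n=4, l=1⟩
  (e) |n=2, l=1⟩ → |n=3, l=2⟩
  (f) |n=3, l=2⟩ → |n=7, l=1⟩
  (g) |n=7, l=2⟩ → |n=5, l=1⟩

(a) allowed
(b) forbidden — Δl = -3 (E1 requires Δl = ±1)
(c) allowed
(d) allowed
(e) allowed
(f) allowed
(g) allowed
Total allowed: 6 of 7.

6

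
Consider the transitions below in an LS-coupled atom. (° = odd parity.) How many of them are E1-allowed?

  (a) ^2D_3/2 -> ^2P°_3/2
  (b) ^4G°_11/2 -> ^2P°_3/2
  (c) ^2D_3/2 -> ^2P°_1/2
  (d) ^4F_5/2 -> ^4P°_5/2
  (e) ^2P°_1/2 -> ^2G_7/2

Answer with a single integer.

(a) allowed
(b) forbidden (parity, ΔS, ΔL, ΔJ fail)
(c) allowed
(d) forbidden (ΔL fails)
(e) forbidden (ΔL, ΔJ fail)
Total allowed: 2 of 5.

2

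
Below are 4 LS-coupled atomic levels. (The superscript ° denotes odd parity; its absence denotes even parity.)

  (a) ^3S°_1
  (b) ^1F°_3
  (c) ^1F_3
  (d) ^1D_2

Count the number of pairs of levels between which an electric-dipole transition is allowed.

(a)–(b): forbidden (parity, ΔS, ΔL, ΔJ).
(a)–(c): forbidden (ΔS, ΔL, ΔJ).
(a)–(d): forbidden (ΔS, ΔL).
(b)–(c): allowed.
(b)–(d): allowed.
(c)–(d): forbidden (parity).
Allowed pairs: 2 of 6.

2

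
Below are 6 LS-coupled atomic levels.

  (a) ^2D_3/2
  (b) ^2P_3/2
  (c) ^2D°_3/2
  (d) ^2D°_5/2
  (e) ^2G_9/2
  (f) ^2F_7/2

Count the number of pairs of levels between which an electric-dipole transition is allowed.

(a)–(b): forbidden (parity).
(a)–(c): allowed.
(a)–(d): allowed.
(a)–(e): forbidden (parity, ΔL, ΔJ).
(a)–(f): forbidden (parity, ΔJ).
(b)–(c): allowed.
(b)–(d): allowed.
(b)–(e): forbidden (parity, ΔL, ΔJ).
(b)–(f): forbidden (parity, ΔL, ΔJ).
(c)–(d): forbidden (parity).
(c)–(e): forbidden (ΔL, ΔJ).
(c)–(f): forbidden (ΔJ).
(d)–(e): forbidden (ΔL, ΔJ).
(d)–(f): allowed.
(e)–(f): forbidden (parity).
Allowed pairs: 5 of 15.

5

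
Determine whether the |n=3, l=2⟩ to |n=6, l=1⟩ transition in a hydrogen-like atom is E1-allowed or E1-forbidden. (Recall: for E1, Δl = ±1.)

Initial l = 2, final l = 1, so Δl = -1. E1 requires Δl = ±1: passes.
All E1 selection rules are satisfied.

allowed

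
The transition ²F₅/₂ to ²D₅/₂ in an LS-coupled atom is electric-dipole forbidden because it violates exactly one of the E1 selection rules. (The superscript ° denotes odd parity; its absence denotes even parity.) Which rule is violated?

Parity must change: even → even — fails.
ΔS = 0: S: 1/2 → 1/2 — ok.
ΔL = 0, ±1 (not L=0↔0): L: 3 → 2, ΔL = -1 — ok.
ΔJ = 0, ±1 (not J=0↔0): J: 5/2 → 5/2, ΔJ = +0 — ok.

parity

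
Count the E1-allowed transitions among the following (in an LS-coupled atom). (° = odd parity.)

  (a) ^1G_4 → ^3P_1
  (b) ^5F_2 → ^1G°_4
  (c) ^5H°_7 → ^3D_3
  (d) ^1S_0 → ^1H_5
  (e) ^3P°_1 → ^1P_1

(a) forbidden (parity, ΔS, ΔL, ΔJ fail)
(b) forbidden (ΔS, ΔJ fail)
(c) forbidden (ΔS, ΔL, ΔJ fail)
(d) forbidden (parity, ΔL, ΔJ fail)
(e) forbidden (ΔS fails)
Total allowed: 0 of 5.

0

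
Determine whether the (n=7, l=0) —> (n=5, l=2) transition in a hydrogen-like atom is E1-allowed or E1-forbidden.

Initial l = 0, final l = 2, so Δl = +2. E1 requires Δl = ±1: fails.
The transition is electric-dipole forbidden.

forbidden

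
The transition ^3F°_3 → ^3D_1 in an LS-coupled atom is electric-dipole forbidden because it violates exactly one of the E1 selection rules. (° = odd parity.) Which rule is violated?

Reading off the term symbols: S 1→1, L 3→2, J 3→1, parity odd→even.
Parity must change: odd → even — satisfied.
ΔS = 0: S: 1 → 1 — satisfied.
ΔL = 0, ±1 (not L=0↔0): L: 3 → 2, ΔL = -1 — satisfied.
ΔJ = 0, ±1 (not J=0↔0): J: 3 → 1, ΔJ = -2 — violated.

the ΔJ = 0, ±1 rule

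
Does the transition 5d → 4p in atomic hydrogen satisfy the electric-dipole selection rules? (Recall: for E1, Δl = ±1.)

Δl = 1 − 2 = -1; the E1 rule Δl = ±1 is passes.
All E1 selection rules are satisfied.

allowed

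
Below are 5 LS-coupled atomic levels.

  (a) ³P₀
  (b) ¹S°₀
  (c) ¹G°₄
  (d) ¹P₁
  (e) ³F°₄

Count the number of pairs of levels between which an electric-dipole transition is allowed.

(a)–(b): forbidden (ΔS, ΔJ).
(a)–(c): forbidden (ΔS, ΔL, ΔJ).
(a)–(d): forbidden (parity, ΔS).
(a)–(e): forbidden (ΔL, ΔJ).
(b)–(c): forbidden (parity, ΔL, ΔJ).
(b)–(d): allowed.
(b)–(e): forbidden (parity, ΔS, ΔL, ΔJ).
(c)–(d): forbidden (ΔL, ΔJ).
(c)–(e): forbidden (parity, ΔS).
(d)–(e): forbidden (ΔS, ΔL, ΔJ).
Allowed pairs: 1 of 10.

1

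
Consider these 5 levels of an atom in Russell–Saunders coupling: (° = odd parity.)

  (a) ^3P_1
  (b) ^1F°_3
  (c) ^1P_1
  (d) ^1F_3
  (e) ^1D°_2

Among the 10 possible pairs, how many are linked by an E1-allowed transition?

(a)–(b): forbidden (ΔS, ΔL, ΔJ).
(a)–(c): forbidden (parity, ΔS).
(a)–(d): forbidden (parity, ΔS, ΔL, ΔJ).
(a)–(e): forbidden (ΔS).
(b)–(c): forbidden (ΔL, ΔJ).
(b)–(d): allowed.
(b)–(e): forbidden (parity).
(c)–(d): forbidden (parity, ΔL, ΔJ).
(c)–(e): allowed.
(d)–(e): allowed.
Allowed pairs: 3 of 10.

3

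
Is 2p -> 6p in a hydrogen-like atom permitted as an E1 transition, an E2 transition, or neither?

Δl = 1 − 1 = +0; l_i + l_f = 2.
E1 (Δl = ±1): not satisfied.
E2 (Δl = 0,±2, l_i+l_f ≥ 2): satisfied.

E2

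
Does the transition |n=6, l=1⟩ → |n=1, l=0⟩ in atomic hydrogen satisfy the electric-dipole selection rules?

allowed

Initial l = 1, final l = 0, so Δl = -1. E1 requires Δl = ±1: passes.
All E1 selection rules are satisfied.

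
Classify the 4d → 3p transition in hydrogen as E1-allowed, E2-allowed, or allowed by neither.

Δl = 1 − 2 = -1; l_i + l_f = 3.
E1 (Δl = ±1): satisfied.
E2 (Δl = 0,±2, l_i+l_f ≥ 2): not satisfied.

E1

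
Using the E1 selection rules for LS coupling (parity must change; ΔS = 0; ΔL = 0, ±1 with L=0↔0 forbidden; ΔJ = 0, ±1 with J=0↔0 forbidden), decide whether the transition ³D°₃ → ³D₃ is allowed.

allowed

Parity must change: odd → even — ✓.
ΔS = 0: S: 1 → 1 — ✓.
ΔJ = 0, ±1 (not J=0↔0): J: 3 → 3, ΔJ = +0 — ✓.
ΔL = 0, ±1 (not L=0↔0): L: 2 → 2, ΔL = +0 — ✓.
All four E1 rules are satisfied.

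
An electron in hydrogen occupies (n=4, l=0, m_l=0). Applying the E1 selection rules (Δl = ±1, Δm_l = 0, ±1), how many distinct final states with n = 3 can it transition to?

3

E1 requires Δl = ±1, so l_f ∈ {-1, 1}; with 0 ≤ l_f ≤ n_f−1 = 2, the allowed l_f values are {1}.
For l_f = 1: m_f ∈ {m_i−1, m_i, m_i+1} ∩ [−1, 1] = {-1, 0, 1} → 3 states.
Total: 3.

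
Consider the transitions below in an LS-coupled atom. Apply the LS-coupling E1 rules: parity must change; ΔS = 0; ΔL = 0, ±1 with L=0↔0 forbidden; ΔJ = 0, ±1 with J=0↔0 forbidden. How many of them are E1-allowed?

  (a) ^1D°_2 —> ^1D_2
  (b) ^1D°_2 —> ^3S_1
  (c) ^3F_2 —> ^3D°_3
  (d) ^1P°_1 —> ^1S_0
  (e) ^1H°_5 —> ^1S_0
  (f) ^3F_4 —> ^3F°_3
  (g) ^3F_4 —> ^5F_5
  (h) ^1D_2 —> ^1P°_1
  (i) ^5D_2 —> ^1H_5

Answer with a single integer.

(a) allowed
(b) forbidden (ΔS, ΔL fail)
(c) allowed
(d) allowed
(e) forbidden (ΔL, ΔJ fail)
(f) allowed
(g) forbidden (parity, ΔS fail)
(h) allowed
(i) forbidden (parity, ΔS, ΔL, ΔJ fail)
Total allowed: 5 of 9.

5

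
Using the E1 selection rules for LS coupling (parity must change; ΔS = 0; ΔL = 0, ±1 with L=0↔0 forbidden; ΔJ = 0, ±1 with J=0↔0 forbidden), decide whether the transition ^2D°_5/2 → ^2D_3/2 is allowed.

allowed

Initial level: S=1/2, L=2, J=5/2, parity odd. Final level: S=1/2, L=2, J=3/2, parity even.
Parity must change: odd → even — ok.
ΔS = 0: S: 1/2 → 1/2 — ok.
ΔL = 0, ±1 (not L=0↔0): L: 2 → 2, ΔL = +0 — ok.
ΔJ = 0, ±1 (not J=0↔0): J: 5/2 → 3/2, ΔJ = -1 — ok.
All four E1 rules are satisfied.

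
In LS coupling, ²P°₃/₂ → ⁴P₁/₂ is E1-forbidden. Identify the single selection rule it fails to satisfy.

Initial level: S=1/2, L=1, J=3/2, parity odd. Final level: S=3/2, L=1, J=1/2, parity even.
ΔL = 0, ±1 (not L=0↔0): L: 1 → 1, ΔL = +0 — satisfied.
ΔS = 0: S: 1/2 → 3/2 — violated.
ΔJ = 0, ±1 (not J=0↔0): J: 3/2 → 1/2, ΔJ = -1 — satisfied.
Parity must change: odd → even — satisfied.

the ΔS = 0 rule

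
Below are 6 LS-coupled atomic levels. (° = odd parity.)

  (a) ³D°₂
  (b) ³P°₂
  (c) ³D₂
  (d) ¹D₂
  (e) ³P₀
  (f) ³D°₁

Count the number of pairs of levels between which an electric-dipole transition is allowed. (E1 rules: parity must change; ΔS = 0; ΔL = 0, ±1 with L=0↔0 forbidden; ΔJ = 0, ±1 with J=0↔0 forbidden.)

(a)–(b): forbidden (parity).
(a)–(c): allowed.
(a)–(d): forbidden (ΔS).
(a)–(e): forbidden (ΔJ).
(a)–(f): forbidden (parity).
(b)–(c): allowed.
(b)–(d): forbidden (ΔS).
(b)–(e): forbidden (ΔJ).
(b)–(f): forbidden (parity).
(c)–(d): forbidden (parity, ΔS).
(c)–(e): forbidden (parity, ΔJ).
(c)–(f): allowed.
(d)–(e): forbidden (parity, ΔS, ΔJ).
(d)–(f): forbidden (ΔS).
(e)–(f): allowed.
Allowed pairs: 4 of 15.

4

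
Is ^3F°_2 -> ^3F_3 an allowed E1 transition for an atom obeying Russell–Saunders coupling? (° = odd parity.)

allowed

Reading off the term symbols: S 1→1, L 3→3, J 2→3, parity odd→even.
Parity must change: odd → even — ✓.
ΔS = 0: S: 1 → 1 — ✓.
ΔL = 0, ±1 (not L=0↔0): L: 3 → 3, ΔL = +0 — ✓.
ΔJ = 0, ±1 (not J=0↔0): J: 2 → 3, ΔJ = +1 — ✓.
All four E1 rules are satisfied.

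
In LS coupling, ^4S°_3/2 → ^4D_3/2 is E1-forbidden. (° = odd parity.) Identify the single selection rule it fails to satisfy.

the ΔL = 0, ±1 rule

Initial level: S=3/2, L=0, J=3/2, parity odd. Final level: S=3/2, L=2, J=3/2, parity even.
Parity must change: odd → even — ✓.
ΔS = 0: S: 3/2 → 3/2 — ✓.
ΔL = 0, ±1 (not L=0↔0): L: 0 → 2, ΔL = +2 — ✗.
ΔJ = 0, ±1 (not J=0↔0): J: 3/2 → 3/2, ΔJ = +0 — ✓.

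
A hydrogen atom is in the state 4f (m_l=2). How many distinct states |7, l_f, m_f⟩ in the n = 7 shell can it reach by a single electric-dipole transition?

E1 requires Δl = ±1, so l_f ∈ {2, 4}; with 0 ≤ l_f ≤ n_f−1 = 6, the allowed l_f values are {2, 4}.
For l_f = 2: m_f ∈ {m_i−1, m_i, m_i+1} ∩ [−2, 2] = {1, 2} → 2 states.
For l_f = 4: m_f ∈ {m_i−1, m_i, m_i+1} ∩ [−4, 4] = {1, 2, 3} → 3 states.
Total: 5.

5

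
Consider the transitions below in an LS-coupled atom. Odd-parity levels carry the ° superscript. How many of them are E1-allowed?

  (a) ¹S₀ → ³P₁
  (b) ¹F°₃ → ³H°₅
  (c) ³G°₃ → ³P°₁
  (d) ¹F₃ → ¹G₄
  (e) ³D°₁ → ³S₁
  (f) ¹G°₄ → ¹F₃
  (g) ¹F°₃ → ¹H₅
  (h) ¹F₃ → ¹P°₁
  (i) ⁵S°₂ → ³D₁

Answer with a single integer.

(a) forbidden (parity, ΔS fail)
(b) forbidden (parity, ΔS, ΔL, ΔJ fail)
(c) forbidden (parity, ΔL, ΔJ fail)
(d) forbidden (parity fails)
(e) forbidden (ΔL fails)
(f) allowed
(g) forbidden (ΔL, ΔJ fail)
(h) forbidden (ΔL, ΔJ fail)
(i) forbidden (ΔS, ΔL fail)
Total allowed: 1 of 9.

1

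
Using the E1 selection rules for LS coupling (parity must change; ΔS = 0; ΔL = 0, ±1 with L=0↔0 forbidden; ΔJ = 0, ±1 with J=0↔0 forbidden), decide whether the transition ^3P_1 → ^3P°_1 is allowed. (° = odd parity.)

Reading off the term symbols: S 1→1, L 1→1, J 1→1, parity even→odd.
Parity must change: even → odd — satisfied.
ΔS = 0: S: 1 → 1 — satisfied.
ΔL = 0, ±1 (not L=0↔0): L: 1 → 1, ΔL = +0 — satisfied.
ΔJ = 0, ±1 (not J=0↔0): J: 1 → 1, ΔJ = +0 — satisfied.
All four E1 rules are satisfied.

allowed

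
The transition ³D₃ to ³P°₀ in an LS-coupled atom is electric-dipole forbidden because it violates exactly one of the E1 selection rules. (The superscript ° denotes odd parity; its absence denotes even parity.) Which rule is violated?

the ΔJ = 0, ±1 rule

Initial level: S=1, L=2, J=3, parity even. Final level: S=1, L=1, J=0, parity odd.
Parity must change: even → odd — ok.
ΔS = 0: S: 1 → 1 — ok.
ΔL = 0, ±1 (not L=0↔0): L: 2 → 1, ΔL = -1 — ok.
ΔJ = 0, ±1 (not J=0↔0): J: 3 → 0, ΔJ = -3 — fails.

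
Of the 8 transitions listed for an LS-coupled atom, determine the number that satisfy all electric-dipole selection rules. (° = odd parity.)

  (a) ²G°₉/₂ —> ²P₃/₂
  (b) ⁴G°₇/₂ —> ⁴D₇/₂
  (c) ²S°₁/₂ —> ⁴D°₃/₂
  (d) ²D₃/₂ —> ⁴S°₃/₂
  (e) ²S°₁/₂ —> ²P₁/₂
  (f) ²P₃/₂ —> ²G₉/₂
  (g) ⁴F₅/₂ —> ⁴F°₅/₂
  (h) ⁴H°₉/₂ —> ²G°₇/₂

2

(a) forbidden (ΔL, ΔJ fail)
(b) forbidden (ΔL fails)
(c) forbidden (parity, ΔS, ΔL fail)
(d) forbidden (ΔS, ΔL fail)
(e) allowed
(f) forbidden (parity, ΔL, ΔJ fail)
(g) allowed
(h) forbidden (parity, ΔS fail)
Total allowed: 2 of 8.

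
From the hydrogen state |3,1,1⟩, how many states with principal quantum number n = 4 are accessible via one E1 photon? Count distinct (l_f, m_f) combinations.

E1 requires Δl = ±1, so l_f ∈ {0, 2}; with 0 ≤ l_f ≤ n_f−1 = 3, the allowed l_f values are {0, 2}.
For l_f = 0: m_f ∈ {m_i−1, m_i, m_i+1} ∩ [−0, 0] = {0} → 1 state.
For l_f = 2: m_f ∈ {m_i−1, m_i, m_i+1} ∩ [−2, 2] = {0, 1, 2} → 3 states.
Total: 4.

4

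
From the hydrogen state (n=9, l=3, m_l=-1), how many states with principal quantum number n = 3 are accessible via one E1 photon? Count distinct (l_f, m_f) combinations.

E1 requires Δl = ±1, so l_f ∈ {2, 4}; with 0 ≤ l_f ≤ n_f−1 = 2, the allowed l_f values are {2}.
For l_f = 2: m_f ∈ {m_i−1, m_i, m_i+1} ∩ [−2, 2] = {-2, -1, 0} → 3 states.
Total: 3.

3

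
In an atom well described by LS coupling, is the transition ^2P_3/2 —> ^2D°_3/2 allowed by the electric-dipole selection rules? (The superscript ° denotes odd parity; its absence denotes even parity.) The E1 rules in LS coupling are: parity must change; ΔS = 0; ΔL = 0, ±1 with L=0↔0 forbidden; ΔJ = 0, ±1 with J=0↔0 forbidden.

Parity must change: even → odd — ok.
ΔS = 0: S: 1/2 → 1/2 — ok.
ΔL = 0, ±1 (not L=0↔0): L: 1 → 2, ΔL = +1 — ok.
ΔJ = 0, ±1 (not J=0↔0): J: 3/2 → 3/2, ΔJ = +0 — ok.
All four E1 rules are satisfied.

allowed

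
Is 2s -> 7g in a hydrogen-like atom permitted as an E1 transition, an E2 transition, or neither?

Δl = 4 − 0 = +4; l_i + l_f = 4.
E1 (Δl = ±1): not satisfied.
E2 (Δl = 0,±2, l_i+l_f ≥ 2): not satisfied.

neither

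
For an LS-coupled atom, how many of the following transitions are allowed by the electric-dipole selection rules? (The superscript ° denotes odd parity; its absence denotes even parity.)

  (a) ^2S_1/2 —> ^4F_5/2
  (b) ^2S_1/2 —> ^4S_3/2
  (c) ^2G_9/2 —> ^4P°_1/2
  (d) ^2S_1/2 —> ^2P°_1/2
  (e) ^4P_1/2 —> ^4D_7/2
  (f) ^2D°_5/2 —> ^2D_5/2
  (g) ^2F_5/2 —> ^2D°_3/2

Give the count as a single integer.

3

(a) forbidden (parity, ΔS, ΔL, ΔJ fail)
(b) forbidden (parity, ΔS, ΔL fail)
(c) forbidden (ΔS, ΔL, ΔJ fail)
(d) allowed
(e) forbidden (parity, ΔJ fail)
(f) allowed
(g) allowed
Total allowed: 3 of 7.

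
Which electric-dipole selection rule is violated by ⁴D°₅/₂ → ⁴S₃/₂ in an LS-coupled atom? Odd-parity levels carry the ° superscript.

the ΔL = 0, ±1 rule

ΔS = 0: S: 3/2 → 3/2 — ok.
ΔL = 0, ±1 (not L=0↔0): L: 2 → 0, ΔL = -2 — fails.
Parity must change: odd → even — ok.
ΔJ = 0, ±1 (not J=0↔0): J: 5/2 → 3/2, ΔJ = -1 — ok.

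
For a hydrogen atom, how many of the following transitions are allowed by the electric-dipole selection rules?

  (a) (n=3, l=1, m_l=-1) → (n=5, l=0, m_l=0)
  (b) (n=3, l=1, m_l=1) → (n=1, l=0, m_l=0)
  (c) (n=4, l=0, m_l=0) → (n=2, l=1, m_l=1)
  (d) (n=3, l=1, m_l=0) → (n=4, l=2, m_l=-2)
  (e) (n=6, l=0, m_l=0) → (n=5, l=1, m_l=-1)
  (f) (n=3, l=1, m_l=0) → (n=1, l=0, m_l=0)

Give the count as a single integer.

5

(a) allowed
(b) allowed
(c) allowed
(d) forbidden — Δm_l = -2 (E1 requires Δm_l = 0, ±1)
(e) allowed
(f) allowed
Total allowed: 5 of 6.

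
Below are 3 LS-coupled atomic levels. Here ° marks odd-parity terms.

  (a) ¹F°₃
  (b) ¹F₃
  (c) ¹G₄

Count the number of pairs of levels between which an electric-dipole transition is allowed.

(a)–(b): allowed.
(a)–(c): allowed.
(b)–(c): forbidden (parity).
Allowed pairs: 2 of 3.

2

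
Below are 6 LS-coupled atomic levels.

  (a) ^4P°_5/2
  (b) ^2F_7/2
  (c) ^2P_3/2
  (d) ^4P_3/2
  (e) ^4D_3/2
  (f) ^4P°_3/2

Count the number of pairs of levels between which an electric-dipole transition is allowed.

4

(a)–(b): forbidden (ΔS, ΔL).
(a)–(c): forbidden (ΔS).
(a)–(d): allowed.
(a)–(e): allowed.
(a)–(f): forbidden (parity).
(b)–(c): forbidden (parity, ΔL, ΔJ).
(b)–(d): forbidden (parity, ΔS, ΔL, ΔJ).
(b)–(e): forbidden (parity, ΔS, ΔJ).
(b)–(f): forbidden (ΔS, ΔL, ΔJ).
(c)–(d): forbidden (parity, ΔS).
(c)–(e): forbidden (parity, ΔS).
(c)–(f): forbidden (ΔS).
(d)–(e): forbidden (parity).
(d)–(f): allowed.
(e)–(f): allowed.
Allowed pairs: 4 of 15.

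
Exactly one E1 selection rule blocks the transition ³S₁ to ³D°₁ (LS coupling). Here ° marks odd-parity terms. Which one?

Initial level: S=1, L=0, J=1, parity even. Final level: S=1, L=2, J=1, parity odd.
Parity must change: even → odd — ok.
ΔS = 0: S: 1 → 1 — ok.
ΔL = 0, ±1 (not L=0↔0): L: 0 → 2, ΔL = +2 — fails.
ΔJ = 0, ±1 (not J=0↔0): J: 1 → 1, ΔJ = +0 — ok.

the ΔL = 0, ±1 rule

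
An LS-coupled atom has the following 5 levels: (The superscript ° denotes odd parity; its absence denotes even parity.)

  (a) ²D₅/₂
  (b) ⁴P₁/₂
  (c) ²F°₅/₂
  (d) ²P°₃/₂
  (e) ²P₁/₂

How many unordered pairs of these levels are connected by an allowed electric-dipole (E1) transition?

3

(a)–(b): forbidden (parity, ΔS, ΔJ).
(a)–(c): allowed.
(a)–(d): allowed.
(a)–(e): forbidden (parity, ΔJ).
(b)–(c): forbidden (ΔS, ΔL, ΔJ).
(b)–(d): forbidden (ΔS).
(b)–(e): forbidden (parity, ΔS).
(c)–(d): forbidden (parity, ΔL).
(c)–(e): forbidden (ΔL, ΔJ).
(d)–(e): allowed.
Allowed pairs: 3 of 10.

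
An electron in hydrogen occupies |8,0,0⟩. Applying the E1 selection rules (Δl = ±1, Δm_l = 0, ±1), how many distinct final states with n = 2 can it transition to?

E1 requires Δl = ±1, so l_f ∈ {-1, 1}; with 0 ≤ l_f ≤ n_f−1 = 1, the allowed l_f values are {1}.
For l_f = 1: m_f ∈ {m_i−1, m_i, m_i+1} ∩ [−1, 1] = {-1, 0, 1} → 3 states.
Total: 3.

3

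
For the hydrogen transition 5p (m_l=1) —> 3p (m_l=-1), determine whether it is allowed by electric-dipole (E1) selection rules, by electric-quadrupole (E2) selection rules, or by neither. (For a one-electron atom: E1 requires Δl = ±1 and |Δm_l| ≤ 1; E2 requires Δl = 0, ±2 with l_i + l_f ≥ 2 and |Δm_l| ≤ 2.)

Δl = 1 − 1 = +0; l_i + l_f = 2.
Δm_l = -2.
E1 (Δl = ±1, |Δm_l| ≤ 1): not satisfied.
E2 (Δl = 0,±2, l_i+l_f ≥ 2, |Δm_l| ≤ 2): satisfied.

E2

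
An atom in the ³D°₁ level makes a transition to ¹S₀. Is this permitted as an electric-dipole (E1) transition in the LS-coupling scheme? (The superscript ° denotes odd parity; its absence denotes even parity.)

forbidden

Parity must change: odd → even — ok.
ΔS = 0: S: 1 → 0 — fails.
ΔJ = 0, ±1 (not J=0↔0): J: 1 → 0, ΔJ = -1 — ok.
ΔL = 0, ±1 (not L=0↔0): L: 2 → 0, ΔL = -2 — fails.
Rule(s) violated: ΔS, ΔL.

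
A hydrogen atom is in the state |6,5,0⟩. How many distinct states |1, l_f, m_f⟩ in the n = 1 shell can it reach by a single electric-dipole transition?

0

E1 requires l_f ∈ {4, 6}, but neither lies in [0, 0], so no final state is reachable.
Total: 0.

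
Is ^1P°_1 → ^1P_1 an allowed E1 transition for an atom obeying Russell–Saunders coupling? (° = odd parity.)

ΔL = 0, ±1 (not L=0↔0): L: 1 → 1, ΔL = +0 — ✓.
Parity must change: odd → even — ✓.
ΔS = 0: S: 0 → 0 — ✓.
ΔJ = 0, ±1 (not J=0↔0): J: 1 → 1, ΔJ = +0 — ✓.
All four E1 rules are satisfied.

allowed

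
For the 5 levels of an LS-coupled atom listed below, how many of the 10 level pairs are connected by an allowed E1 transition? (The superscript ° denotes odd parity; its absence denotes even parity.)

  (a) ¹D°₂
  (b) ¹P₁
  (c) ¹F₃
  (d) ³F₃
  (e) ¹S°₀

3

(a)–(b): allowed.
(a)–(c): allowed.
(a)–(d): forbidden (ΔS).
(a)–(e): forbidden (parity, ΔL, ΔJ).
(b)–(c): forbidden (parity, ΔL, ΔJ).
(b)–(d): forbidden (parity, ΔS, ΔL, ΔJ).
(b)–(e): allowed.
(c)–(d): forbidden (parity, ΔS).
(c)–(e): forbidden (ΔL, ΔJ).
(d)–(e): forbidden (ΔS, ΔL, ΔJ).
Allowed pairs: 3 of 10.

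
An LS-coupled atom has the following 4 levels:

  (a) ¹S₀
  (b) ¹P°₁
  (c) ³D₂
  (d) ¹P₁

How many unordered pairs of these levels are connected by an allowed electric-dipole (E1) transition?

(a)–(b): allowed.
(a)–(c): forbidden (parity, ΔS, ΔL, ΔJ).
(a)–(d): forbidden (parity).
(b)–(c): forbidden (ΔS).
(b)–(d): allowed.
(c)–(d): forbidden (parity, ΔS).
Allowed pairs: 2 of 6.

2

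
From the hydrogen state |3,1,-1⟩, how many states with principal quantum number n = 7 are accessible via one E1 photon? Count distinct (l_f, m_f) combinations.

E1 requires Δl = ±1, so l_f ∈ {0, 2}; with 0 ≤ l_f ≤ n_f−1 = 6, the allowed l_f values are {0, 2}.
For l_f = 0: m_f ∈ {m_i−1, m_i, m_i+1} ∩ [−0, 0] = {0} → 1 state.
For l_f = 2: m_f ∈ {m_i−1, m_i, m_i+1} ∩ [−2, 2] = {-2, -1, 0} → 3 states.
Total: 4.

4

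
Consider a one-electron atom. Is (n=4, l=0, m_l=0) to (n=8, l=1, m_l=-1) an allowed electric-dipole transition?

Δl = 1 − 0 = +1; the E1 rule Δl = ±1 is ✓.
m_l: 0 → -1 (Δm_l = -1). |Δm_l| ≤ 1 ✓.
All E1 selection rules are satisfied.

allowed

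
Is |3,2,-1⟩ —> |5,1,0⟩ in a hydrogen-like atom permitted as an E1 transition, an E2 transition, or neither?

Δl = 1 − 2 = -1; l_i + l_f = 3.
Δm_l = +1.
E1 (Δl = ±1, |Δm_l| ≤ 1): satisfied.
E2 (Δl = 0,±2, l_i+l_f ≥ 2, |Δm_l| ≤ 2): not satisfied.

E1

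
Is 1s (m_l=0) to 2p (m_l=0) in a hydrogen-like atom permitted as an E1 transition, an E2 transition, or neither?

E1

Δl = 1 − 0 = +1; l_i + l_f = 1.
Δm_l = +0.
E1 (Δl = ±1, |Δm_l| ≤ 1): satisfied.
E2 (Δl = 0,±2, l_i+l_f ≥ 2, |Δm_l| ≤ 2): not satisfied.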